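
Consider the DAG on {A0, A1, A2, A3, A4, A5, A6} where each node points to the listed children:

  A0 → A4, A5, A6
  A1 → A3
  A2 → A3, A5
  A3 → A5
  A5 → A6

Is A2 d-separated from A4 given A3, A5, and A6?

There are 4 undirected paths between A2 and A4; checking each against the conditioning set {A3, A5, A6}:
Path 1: A2 → A3 → A5 ← A0 → A4
  A3 is a chain here and A3 is conditioned on, so the path is blocked at A3.
Path 2: A2 → A3 → A5 → A6 ← A0 → A4
  A3 is a chain here and A3 is conditioned on, so the path is blocked at A3.
Path 3: A2 → A5 ← A0 → A4
  A5 is a collider and A5 is conditioned on, which opens it; A0 is a fork and A0 is not conditioned on — no node blocks this path, so it is active.
Path 4: A2 → A5 → A6 ← A0 → A4
  A5 is a chain here and A5 is conditioned on, so the path is blocked at A5.
Because an active path exists, A2 and A4 are not d-separated.

No — A2 and A4 are not d-separated given {A3, A5, A6}.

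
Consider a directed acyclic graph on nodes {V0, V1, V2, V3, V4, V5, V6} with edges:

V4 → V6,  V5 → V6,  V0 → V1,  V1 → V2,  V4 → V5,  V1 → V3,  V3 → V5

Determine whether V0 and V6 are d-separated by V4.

Enumerating the 2 paths from V0 to V6 and testing each for blocking by {V4}:
Path 1: V0 → V1 → V3 → V5 → V6
  V1 is a chain and V1 is not conditioned on; V3 is a chain and V3 is not conditioned on; V5 is a chain and V5 is not conditioned on — no node blocks this path, so it is active.
Path 2: V0 → V1 → V3 → V5 ← V4 → V6
  V5 is a collider here and neither V5 nor any of its descendants is conditioned on, so the collider stays closed — the path is blocked at V5.
Since the path V0 → V1 → V3 → V5 → V6 is active, V0 and V6 are not d-separated given {V4}.

No — V0 and V6 are not d-separated given {V4}.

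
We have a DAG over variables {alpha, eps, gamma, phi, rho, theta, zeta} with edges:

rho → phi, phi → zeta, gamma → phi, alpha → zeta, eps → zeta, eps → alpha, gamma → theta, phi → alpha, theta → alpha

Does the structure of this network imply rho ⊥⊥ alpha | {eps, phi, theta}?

Yes — rho and alpha are d-separated given {eps, phi, theta}.

4 paths connect rho and alpha; each must be blocked for d-separation to hold:
  1. rho → phi → alpha — phi:chain[blocks] ⇒ blocked
  2. rho → phi ← gamma → theta → alpha — phi:collider[open]; gamma:fork[open]; theta:chain[blocks] ⇒ blocked
  3. rho → phi → zeta ← alpha — phi:chain[blocks]; zeta:collider[blocks] ⇒ blocked
  4. rho → phi → zeta ← eps → alpha — phi:chain[blocks]; zeta:collider[blocks]; eps:fork[blocks] ⇒ blocked
Every path is blocked, so rho and alpha are d-separated given {eps, phi, theta}.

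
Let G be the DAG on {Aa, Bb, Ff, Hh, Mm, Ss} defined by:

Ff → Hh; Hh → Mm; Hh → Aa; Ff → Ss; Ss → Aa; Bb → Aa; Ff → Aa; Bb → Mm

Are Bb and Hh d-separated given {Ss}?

Yes

Enumerating the 4 paths from Bb to Hh and testing each for blocking by {Ss}:
Path 1: Bb → Aa ← Ff → Hh
  Aa is a collider here and neither Aa nor any of its descendants is conditioned on, so the collider stays closed — the path is blocked at Aa.
Path 2: Bb → Aa ← Ss ← Ff → Hh
  Aa is a collider here and neither Aa nor any of its descendants is conditioned on, so the collider stays closed — the path is blocked at Aa.
Path 3: Bb → Aa ← Hh
  Aa is a collider here and neither Aa nor any of its descendants is conditioned on, so the collider stays closed — the path is blocked at Aa.
Path 4: Bb → Mm ← Hh
  Mm is a collider here and neither Mm nor any of its descendants is conditioned on, so the collider stays closed — the path is blocked at Mm.
All paths are blocked; Bb ⊥ Hh | {Ss} holds.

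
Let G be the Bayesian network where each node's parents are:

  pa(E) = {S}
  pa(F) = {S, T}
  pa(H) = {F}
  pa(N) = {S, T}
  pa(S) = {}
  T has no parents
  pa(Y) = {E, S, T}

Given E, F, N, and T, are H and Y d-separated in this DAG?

We examine all 6 paths between H and Y:
Path 1: H ← F ← T → Y
  F is a chain here and F is conditioned on, so the path is blocked at F.
Path 2: H ← F ← T → N ← S → Y
  F is a chain here and F is conditioned on, so the path is blocked at F.
Path 3: H ← F ← T → N ← S → E → Y
  F is a chain here and F is conditioned on, so the path is blocked at F.
Path 4: H ← F ← S → Y
  F is a chain here and F is conditioned on, so the path is blocked at F.
Path 5: H ← F ← S → N ← T → Y
  F is a chain here and F is conditioned on, so the path is blocked at F.
Path 6: H ← F ← S → E → Y
  F is a chain here and F is conditioned on, so the path is blocked at F.
All paths are blocked; H ⊥ Y | {E, F, N, T} holds.

Yes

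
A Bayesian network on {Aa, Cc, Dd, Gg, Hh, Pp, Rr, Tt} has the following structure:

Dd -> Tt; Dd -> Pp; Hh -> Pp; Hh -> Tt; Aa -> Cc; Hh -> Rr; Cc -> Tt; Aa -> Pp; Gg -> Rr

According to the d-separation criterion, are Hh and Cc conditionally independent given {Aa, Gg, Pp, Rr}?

Yes — Hh and Cc are d-separated given {Aa, Gg, Pp, Rr}.

We examine all 4 paths between Hh and Cc:
Path 1: Hh → Pp ← Dd → Tt ← Cc
  Tt is a collider here and neither Tt nor any of its descendants is conditioned on, so the collider stays closed — the path is blocked at Tt.
Path 2: Hh → Pp ← Aa → Cc
  Aa is a fork here and Aa is conditioned on, so the path is blocked at Aa.
Path 3: Hh → Tt ← Cc
  Tt is a collider here and neither Tt nor any of its descendants is conditioned on, so the collider stays closed — the path is blocked at Tt.
Path 4: Hh → Tt ← Dd → Pp ← Aa → Cc
  Tt is a collider here and neither Tt nor any of its descendants is conditioned on, so the collider stays closed — the path is blocked at Tt.
Since every path is blocked, d-separation holds.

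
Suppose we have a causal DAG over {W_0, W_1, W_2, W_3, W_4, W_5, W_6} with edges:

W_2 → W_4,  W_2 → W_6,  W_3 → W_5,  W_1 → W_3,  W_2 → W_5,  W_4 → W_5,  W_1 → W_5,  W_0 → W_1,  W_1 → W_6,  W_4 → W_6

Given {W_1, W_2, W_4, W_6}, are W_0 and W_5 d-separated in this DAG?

We examine all 6 paths between W_0 and W_5:
Path 1: W_0 → W_1 → W_3 → W_5
  W_1 is a chain here and W_1 is conditioned on, so the path is blocked at W_1.
Path 2: W_0 → W_1 → W_6 ← W_2 → W_4 → W_5
  W_1 is a chain here and W_1 is conditioned on, so the path is blocked at W_1.
Path 3: W_0 → W_1 → W_6 ← W_2 → W_5
  W_1 is a chain here and W_1 is conditioned on, so the path is blocked at W_1.
Path 4: W_0 → W_1 → W_6 ← W_4 ← W_2 → W_5
  W_1 is a chain here and W_1 is conditioned on, so the path is blocked at W_1.
Path 5: W_0 → W_1 → W_6 ← W_4 → W_5
  W_1 is a chain here and W_1 is conditioned on, so the path is blocked at W_1.
Path 6: W_0 → W_1 → W_5
  W_1 is a chain here and W_1 is conditioned on, so the path is blocked at W_1.
Every path is blocked, so W_0 and W_5 are d-separated given {W_1, W_2, W_4, W_6}.

Yes — W_0 and W_5 are d-separated given {W_1, W_2, W_4, W_6}.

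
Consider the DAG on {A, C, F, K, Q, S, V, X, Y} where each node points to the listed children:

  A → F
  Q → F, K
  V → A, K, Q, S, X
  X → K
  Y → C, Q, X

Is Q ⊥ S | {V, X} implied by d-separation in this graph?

Enumerating the 6 paths from Q to S and testing each for blocking by {V, X}:
  1. Q → F ← A ← V → S — F:collider[blocks]; A:chain[open]; V:fork[blocks] ⇒ blocked
  2. Q ← V → S — V:fork[blocks] ⇒ blocked
  3. Q → K ← V → S — K:collider[blocks]; V:fork[blocks] ⇒ blocked
  4. Q → K ← X ← V → S — K:collider[blocks]; X:chain[blocks]; V:fork[blocks] ⇒ blocked
  5. Q ← Y → X ← V → S — Y:fork[open]; X:collider[open]; V:fork[blocks] ⇒ blocked
  6. Q ← Y → X → K ← V → S — Y:fork[open]; X:chain[blocks]; K:collider[blocks]; V:fork[blocks] ⇒ blocked
Every path is blocked, so Q and S are d-separated given {V, X}.

Yes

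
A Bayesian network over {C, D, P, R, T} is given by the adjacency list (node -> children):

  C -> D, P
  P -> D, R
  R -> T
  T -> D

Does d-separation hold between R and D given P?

No

There are 3 undirected paths between R and D; checking each against the conditioning set {P}:
  1. R ← P → D — P:fork[blocks] ⇒ blocked
  2. R ← P ← C → D — P:chain[blocks]; C:fork[open] ⇒ blocked
  3. R → T → D — T:chain[open] ⇒ active
At least one path is unblocked, so d-separation fails.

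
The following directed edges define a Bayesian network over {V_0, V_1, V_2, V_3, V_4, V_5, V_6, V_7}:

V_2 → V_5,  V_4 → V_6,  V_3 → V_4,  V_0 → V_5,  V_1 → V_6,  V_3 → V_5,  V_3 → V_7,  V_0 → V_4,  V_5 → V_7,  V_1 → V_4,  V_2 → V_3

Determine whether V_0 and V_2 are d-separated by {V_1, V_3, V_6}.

There are 6 undirected paths between V_0 and V_2; checking each against the conditioning set {V_1, V_3, V_6}:
Path 1: V_0 → V_5 ← V_2
  V_5 is a collider here and neither V_5 nor any of its descendants is conditioned on, so the collider stays closed — the path is blocked at V_5.
Path 2: V_0 → V_5 ← V_3 ← V_2
  V_5 is a collider here and neither V_5 nor any of its descendants is conditioned on, so the collider stays closed — the path is blocked at V_5.
Path 3: V_0 → V_5 → V_7 ← V_3 ← V_2
  V_7 is a collider here and neither V_7 nor any of its descendants is conditioned on, so the collider stays closed — the path is blocked at V_7.
Path 4: V_0 → V_4 ← V_3 ← V_2
  V_3 is a chain here and V_3 is conditioned on, so the path is blocked at V_3.
Path 5: V_0 → V_4 ← V_3 → V_5 ← V_2
  V_3 is a fork here and V_3 is conditioned on, so the path is blocked at V_3.
Path 6: V_0 → V_4 ← V_3 → V_7 ← V_5 ← V_2
  V_3 is a fork here and V_3 is conditioned on, so the path is blocked at V_3.
Since every path is blocked, d-separation holds.

Yes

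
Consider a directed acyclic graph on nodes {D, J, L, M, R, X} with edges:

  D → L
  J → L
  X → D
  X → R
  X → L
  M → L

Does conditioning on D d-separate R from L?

No

There are 2 undirected paths between R and L; checking each against the conditioning set {D}:
Path 1: R ← X → L
  X is a fork and X is not conditioned on — no node blocks this path, so it is active.
Path 2: R ← X → D → L
  D is a chain here and D is conditioned on, so the path is blocked at D.
Since the path R ← X → L is active, R and L are not d-separated given {D}.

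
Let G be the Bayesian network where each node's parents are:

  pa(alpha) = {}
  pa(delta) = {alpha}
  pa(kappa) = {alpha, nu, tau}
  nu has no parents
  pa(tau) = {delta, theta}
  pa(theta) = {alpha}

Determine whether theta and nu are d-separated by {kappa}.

We examine all 4 paths between theta and nu:
Path 1: theta → tau → kappa ← nu
  tau is a chain and tau is not conditioned on; kappa is a collider and kappa is conditioned on, which opens it — no node blocks this path, so it is active.
Path 2: theta → tau ← delta ← alpha → kappa ← nu
  tau is a collider and its descendant kappa is conditioned on, which opens it; delta is a chain and delta is not conditioned on; alpha is a fork and alpha is not conditioned on; kappa is a collider and kappa is conditioned on, which opens it — no node blocks this path, so it is active.
Path 3: theta ← alpha → kappa ← nu
  alpha is a fork and alpha is not conditioned on; kappa is a collider and kappa is conditioned on, which opens it — no node blocks this path, so it is active.
Path 4: theta ← alpha → delta → tau → kappa ← nu
  alpha is a fork and alpha is not conditioned on; delta is a chain and delta is not conditioned on; tau is a chain and tau is not conditioned on; kappa is a collider and kappa is conditioned on, which opens it — no node blocks this path, so it is active.
Because an active path exists, theta and nu are not d-separated.

No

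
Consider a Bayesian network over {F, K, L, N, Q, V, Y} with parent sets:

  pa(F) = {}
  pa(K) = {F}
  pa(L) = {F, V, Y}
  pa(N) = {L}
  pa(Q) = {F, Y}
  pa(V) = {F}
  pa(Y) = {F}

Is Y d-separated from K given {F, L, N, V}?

4 paths connect Y and K; each must be blocked for d-separation to hold:
Path 1: Y → L ← V ← F → K
  V is a chain here and V is conditioned on, so the path is blocked at V.
Path 2: Y → L ← F → K
  F is a fork here and F is conditioned on, so the path is blocked at F.
Path 3: Y → Q ← F → K
  Q is a collider here and neither Q nor any of its descendants is conditioned on, so the collider stays closed — the path is blocked at Q.
Path 4: Y ← F → K
  F is a fork here and F is conditioned on, so the path is blocked at F.
Since every path is blocked, d-separation holds.

Yes — Y and K are d-separated given {F, L, N, V}.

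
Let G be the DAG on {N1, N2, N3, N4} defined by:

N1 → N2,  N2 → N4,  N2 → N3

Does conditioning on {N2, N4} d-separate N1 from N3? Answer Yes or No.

Yes

Only one path connects N1 and N3:
  1. N1 → N2 → N3 — N2:chain[blocks] ⇒ blocked
Since every path is blocked, d-separation holds.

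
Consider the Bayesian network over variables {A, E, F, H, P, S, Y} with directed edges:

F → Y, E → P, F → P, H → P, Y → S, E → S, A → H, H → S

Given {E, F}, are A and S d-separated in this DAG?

No

There are 3 undirected paths between A and S; checking each against the conditioning set {E, F}:
  1. A → H → P ← F → Y → S — H:chain[open]; P:collider[blocks]; F:fork[blocks]; Y:chain[open] ⇒ blocked
  2. A → H → P ← E → S — H:chain[open]; P:collider[blocks]; E:fork[blocks] ⇒ blocked
  3. A → H → S — H:chain[open] ⇒ active
At least one path is unblocked, so d-separation fails.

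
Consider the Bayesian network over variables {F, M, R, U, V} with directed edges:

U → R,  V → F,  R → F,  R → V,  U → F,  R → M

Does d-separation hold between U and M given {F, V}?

No — U and M are not d-separated given {F, V}.

There are 3 undirected paths between U and M; checking each against the conditioning set {F, V}:
Path 1: U → R → M
  R is a chain and R is not conditioned on — no node blocks this path, so it is active.
Path 2: U → F ← R → M
  F is a collider and F is conditioned on, which opens it; R is a fork and R is not conditioned on — no node blocks this path, so it is active.
Path 3: U → F ← V ← R → M
  V is a chain here and V is conditioned on, so the path is blocked at V.
At least one path is unblocked, so d-separation fails.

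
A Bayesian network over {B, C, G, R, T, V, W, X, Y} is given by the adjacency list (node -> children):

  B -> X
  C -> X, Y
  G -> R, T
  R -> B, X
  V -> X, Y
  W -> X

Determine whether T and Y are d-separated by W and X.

No

Enumerating the 4 paths from T to Y and testing each for blocking by {W, X}:
Path 1: T ← G → R → B → X ← C → Y
  G is a fork and G is not conditioned on; R is a chain and R is not conditioned on; B is a chain and B is not conditioned on; X is a collider and X is conditioned on, which opens it; C is a fork and C is not conditioned on — no node blocks this path, so it is active.
Path 2: T ← G → R → B → X ← V → Y
  G is a fork and G is not conditioned on; R is a chain and R is not conditioned on; B is a chain and B is not conditioned on; X is a collider and X is conditioned on, which opens it; V is a fork and V is not conditioned on — no node blocks this path, so it is active.
Path 3: T ← G → R → X ← C → Y
  G is a fork and G is not conditioned on; R is a chain and R is not conditioned on; X is a collider and X is conditioned on, which opens it; C is a fork and C is not conditioned on — no node blocks this path, so it is active.
Path 4: T ← G → R → X ← V → Y
  G is a fork and G is not conditioned on; R is a chain and R is not conditioned on; X is a collider and X is conditioned on, which opens it; V is a fork and V is not conditioned on — no node blocks this path, so it is active.
At least one path is unblocked, so d-separation fails.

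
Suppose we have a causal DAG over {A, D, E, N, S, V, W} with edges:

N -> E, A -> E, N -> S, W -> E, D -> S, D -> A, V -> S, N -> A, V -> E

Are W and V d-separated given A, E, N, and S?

There are 5 undirected paths between W and V; checking each against the conditioning set {A, E, N, S}:
  1. W → E ← A ← D → S ← V — E:collider[open]; A:chain[blocks]; D:fork[open]; S:collider[open] ⇒ blocked
  2. W → E ← A ← N → S ← V — E:collider[open]; A:chain[blocks]; N:fork[blocks]; S:collider[open] ⇒ blocked
  3. W → E ← V — E:collider[open] ⇒ active
  4. W → E ← N → A ← D → S ← V — E:collider[open]; N:fork[blocks]; A:collider[open]; D:fork[open]; S:collider[open] ⇒ blocked
  5. W → E ← N → S ← V — E:collider[open]; N:fork[blocks]; S:collider[open] ⇒ blocked
At least one path is unblocked, so d-separation fails.

No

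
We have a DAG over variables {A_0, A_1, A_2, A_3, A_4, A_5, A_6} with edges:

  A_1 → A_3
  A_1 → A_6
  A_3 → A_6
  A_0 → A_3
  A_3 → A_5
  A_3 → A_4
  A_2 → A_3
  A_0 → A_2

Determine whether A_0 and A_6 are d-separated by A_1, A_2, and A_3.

Yes

Enumerating the 4 paths from A_0 to A_6 and testing each for blocking by {A_1, A_2, A_3}:
Path 1: A_0 → A_3 ← A_1 → A_6
  A_1 is a fork here and A_1 is conditioned on, so the path is blocked at A_1.
Path 2: A_0 → A_3 → A_6
  A_3 is a chain here and A_3 is conditioned on, so the path is blocked at A_3.
Path 3: A_0 → A_2 → A_3 ← A_1 → A_6
  A_2 is a chain here and A_2 is conditioned on, so the path is blocked at A_2.
Path 4: A_0 → A_2 → A_3 → A_6
  A_2 is a chain here and A_2 is conditioned on, so the path is blocked at A_2.
Since every path is blocked, d-separation holds.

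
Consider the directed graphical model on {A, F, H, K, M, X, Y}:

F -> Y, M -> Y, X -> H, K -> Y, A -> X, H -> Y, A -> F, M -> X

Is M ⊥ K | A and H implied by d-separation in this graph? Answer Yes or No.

Yes

3 paths connect M and K; each must be blocked for d-separation to hold:
Path 1: M → X ← A → F → Y ← K
  A is a fork here and A is conditioned on, so the path is blocked at A.
Path 2: M → X → H → Y ← K
  H is a chain here and H is conditioned on, so the path is blocked at H.
Path 3: M → Y ← K
  Y is a collider here and neither Y nor any of its descendants is conditioned on, so the collider stays closed — the path is blocked at Y.
All paths are blocked; M ⊥ K | {A, H} holds.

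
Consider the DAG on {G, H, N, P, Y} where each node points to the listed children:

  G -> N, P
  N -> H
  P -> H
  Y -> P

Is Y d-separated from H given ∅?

No

2 paths connect Y and H; each must be blocked for d-separation to hold:
Path 1: Y → P ← G → N → H
  P is a collider here and neither P nor any of its descendants is conditioned on, so the collider stays closed — the path is blocked at P.
Path 2: Y → P → H
  P is a chain and P is not conditioned on — no node blocks this path, so it is active.
At least one path is unblocked, so d-separation fails.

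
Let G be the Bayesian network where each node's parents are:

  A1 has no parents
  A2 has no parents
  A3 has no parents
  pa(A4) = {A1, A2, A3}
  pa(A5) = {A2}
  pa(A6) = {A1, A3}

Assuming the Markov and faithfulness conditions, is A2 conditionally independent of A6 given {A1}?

Yes

We examine all 2 paths between A2 and A6:
Path 1: A2 → A4 ← A3 → A6
  A4 is a collider here and neither A4 nor any of its descendants is conditioned on, so the collider stays closed — the path is blocked at A4.
Path 2: A2 → A4 ← A1 → A6
  A4 is a collider here and neither A4 nor any of its descendants is conditioned on, so the collider stays closed — the path is blocked at A4.
All paths are blocked; A2 ⊥ A6 | {A1} holds.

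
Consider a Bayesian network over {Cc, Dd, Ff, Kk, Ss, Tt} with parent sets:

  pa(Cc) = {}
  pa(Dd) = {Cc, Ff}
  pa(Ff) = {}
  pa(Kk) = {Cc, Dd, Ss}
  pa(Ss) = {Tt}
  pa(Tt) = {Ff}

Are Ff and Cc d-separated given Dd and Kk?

No

We examine all 4 paths between Ff and Cc:
Path 1: Ff → Tt → Ss → Kk ← Dd ← Cc
  Dd is a chain here and Dd is conditioned on, so the path is blocked at Dd.
Path 2: Ff → Tt → Ss → Kk ← Cc
  Tt is a chain and Tt is not conditioned on; Ss is a chain and Ss is not conditioned on; Kk is a collider and Kk is conditioned on, which opens it — no node blocks this path, so it is active.
Path 3: Ff → Dd → Kk ← Cc
  Dd is a chain here and Dd is conditioned on, so the path is blocked at Dd.
Path 4: Ff → Dd ← Cc
  Dd is a collider and Dd is conditioned on, which opens it — no node blocks this path, so it is active.
At least one path is unblocked, so d-separation fails.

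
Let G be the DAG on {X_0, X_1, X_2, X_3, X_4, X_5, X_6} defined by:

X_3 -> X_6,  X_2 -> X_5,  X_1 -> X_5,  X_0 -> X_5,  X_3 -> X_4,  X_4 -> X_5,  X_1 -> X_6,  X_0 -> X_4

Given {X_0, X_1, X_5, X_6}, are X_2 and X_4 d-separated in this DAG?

No

3 paths connect X_2 and X_4; each must be blocked for d-separation to hold:
Path 1: X_2 → X_5 ← X_0 → X_4
  X_0 is a fork here and X_0 is conditioned on, so the path is blocked at X_0.
Path 2: X_2 → X_5 ← X_1 → X_6 ← X_3 → X_4
  X_1 is a fork here and X_1 is conditioned on, so the path is blocked at X_1.
Path 3: X_2 → X_5 ← X_4
  X_5 is a collider and X_5 is conditioned on, which opens it — no node blocks this path, so it is active.
Because an active path exists, X_2 and X_4 are not d-separated.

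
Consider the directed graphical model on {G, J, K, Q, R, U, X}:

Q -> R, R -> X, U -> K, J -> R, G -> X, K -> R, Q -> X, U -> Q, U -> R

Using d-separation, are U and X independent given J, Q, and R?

Yes

6 paths connect U and X; each must be blocked for d-separation to hold:
  1. U → R → X — R:chain[blocks] ⇒ blocked
  2. U → R ← Q → X — R:collider[open]; Q:fork[blocks] ⇒ blocked
  3. U → K → R → X — K:chain[open]; R:chain[blocks] ⇒ blocked
  4. U → K → R ← Q → X — K:chain[open]; R:collider[open]; Q:fork[blocks] ⇒ blocked
  5. U → Q → R → X — Q:chain[blocks]; R:chain[blocks] ⇒ blocked
  6. U → Q → X — Q:chain[blocks] ⇒ blocked
Since every path is blocked, d-separation holds.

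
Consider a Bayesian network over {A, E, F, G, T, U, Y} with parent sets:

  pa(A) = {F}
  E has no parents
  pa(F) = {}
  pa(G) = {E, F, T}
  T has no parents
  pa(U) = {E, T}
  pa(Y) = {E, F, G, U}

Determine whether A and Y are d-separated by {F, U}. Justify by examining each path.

We examine all 6 paths between A and Y:
Path 1: A ← F → G ← E → Y
  F is a fork here and F is conditioned on, so the path is blocked at F.
Path 2: A ← F → G ← E → U → Y
  F is a fork here and F is conditioned on, so the path is blocked at F.
Path 3: A ← F → G → Y
  F is a fork here and F is conditioned on, so the path is blocked at F.
Path 4: A ← F → G ← T → U ← E → Y
  F is a fork here and F is conditioned on, so the path is blocked at F.
Path 5: A ← F → G ← T → U → Y
  F is a fork here and F is conditioned on, so the path is blocked at F.
Path 6: A ← F → Y
  F is a fork here and F is conditioned on, so the path is blocked at F.
Every path is blocked, so A and Y are d-separated given {F, U}.

Yes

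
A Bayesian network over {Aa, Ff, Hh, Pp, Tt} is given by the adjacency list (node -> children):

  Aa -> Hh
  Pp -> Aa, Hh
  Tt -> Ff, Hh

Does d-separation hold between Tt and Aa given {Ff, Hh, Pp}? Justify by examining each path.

No

We examine all 2 paths between Tt and Aa:
  1. Tt → Hh ← Pp → Aa — Hh:collider[open]; Pp:fork[blocks] ⇒ blocked
  2. Tt → Hh ← Aa — Hh:collider[open] ⇒ active
Since the path Tt → Hh ← Aa is active, Tt and Aa are not d-separated given {Ff, Hh, Pp}.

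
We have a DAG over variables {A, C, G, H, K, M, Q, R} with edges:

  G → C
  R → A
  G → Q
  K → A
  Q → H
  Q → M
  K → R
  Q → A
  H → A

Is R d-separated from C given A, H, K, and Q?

We examine all 4 paths between R and C:
Path 1: R → A ← Q ← G → C
  Q is a chain here and Q is conditioned on, so the path is blocked at Q.
Path 2: R → A ← H ← Q ← G → C
  H is a chain here and H is conditioned on, so the path is blocked at H.
Path 3: R ← K → A ← Q ← G → C
  K is a fork here and K is conditioned on, so the path is blocked at K.
Path 4: R ← K → A ← H ← Q ← G → C
  K is a fork here and K is conditioned on, so the path is blocked at K.
Every path is blocked, so R and C are d-separated given {A, H, K, Q}.

Yes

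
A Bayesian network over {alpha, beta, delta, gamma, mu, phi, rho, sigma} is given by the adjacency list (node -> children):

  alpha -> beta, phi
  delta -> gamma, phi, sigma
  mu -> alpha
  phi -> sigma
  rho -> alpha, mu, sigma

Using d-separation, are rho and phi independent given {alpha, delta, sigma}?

No

Enumerating the 4 paths from rho to phi and testing each for blocking by {alpha, delta, sigma}:
  1. rho → alpha → phi — alpha:chain[blocks] ⇒ blocked
  2. rho → mu → alpha → phi — mu:chain[open]; alpha:chain[blocks] ⇒ blocked
  3. rho → sigma ← delta → phi — sigma:collider[open]; delta:fork[blocks] ⇒ blocked
  4. rho → sigma ← phi — sigma:collider[open] ⇒ active
Because an active path exists, rho and phi are not d-separated.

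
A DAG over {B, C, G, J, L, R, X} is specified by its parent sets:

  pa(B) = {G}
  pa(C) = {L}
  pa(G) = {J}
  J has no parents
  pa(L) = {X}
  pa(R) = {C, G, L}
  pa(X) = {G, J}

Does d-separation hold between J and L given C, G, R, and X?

Yes — J and L are d-separated given {C, G, R, X}.

We examine all 6 paths between J and L:
Path 1: J → X → L
  X is a chain here and X is conditioned on, so the path is blocked at X.
Path 2: J → X ← G → R ← C ← L
  G is a fork here and G is conditioned on, so the path is blocked at G.
Path 3: J → X ← G → R ← L
  G is a fork here and G is conditioned on, so the path is blocked at G.
Path 4: J → G → R ← C ← L
  G is a chain here and G is conditioned on, so the path is blocked at G.
Path 5: J → G → R ← L
  G is a chain here and G is conditioned on, so the path is blocked at G.
Path 6: J → G → X → L
  G is a chain here and G is conditioned on, so the path is blocked at G.
All paths are blocked; J ⊥ L | {C, G, R, X} holds.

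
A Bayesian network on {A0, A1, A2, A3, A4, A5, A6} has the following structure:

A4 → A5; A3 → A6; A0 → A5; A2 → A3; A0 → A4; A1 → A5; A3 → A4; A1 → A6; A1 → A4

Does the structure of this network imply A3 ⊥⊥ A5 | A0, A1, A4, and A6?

Yes

6 paths connect A3 and A5; each must be blocked for d-separation to hold:
Path 1: A3 → A6 ← A1 → A5
  A1 is a fork here and A1 is conditioned on, so the path is blocked at A1.
Path 2: A3 → A6 ← A1 → A4 ← A0 → A5
  A1 is a fork here and A1 is conditioned on, so the path is blocked at A1.
Path 3: A3 → A6 ← A1 → A4 → A5
  A1 is a fork here and A1 is conditioned on, so the path is blocked at A1.
Path 4: A3 → A4 ← A0 → A5
  A0 is a fork here and A0 is conditioned on, so the path is blocked at A0.
Path 5: A3 → A4 ← A1 → A5
  A1 is a fork here and A1 is conditioned on, so the path is blocked at A1.
Path 6: A3 → A4 → A5
  A4 is a chain here and A4 is conditioned on, so the path is blocked at A4.
Every path is blocked, so A3 and A5 are d-separated given {A0, A1, A4, A6}.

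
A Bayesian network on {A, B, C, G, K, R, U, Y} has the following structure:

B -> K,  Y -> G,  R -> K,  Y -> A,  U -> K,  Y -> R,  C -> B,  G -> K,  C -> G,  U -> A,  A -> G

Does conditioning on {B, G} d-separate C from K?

No

We examine all 6 paths between C and K:
Path 1: C → B → K
  B is a chain here and B is conditioned on, so the path is blocked at B.
Path 2: C → G → K
  G is a chain here and G is conditioned on, so the path is blocked at G.
Path 3: C → G ← Y → R → K
  G is a collider and G is conditioned on, which opens it; Y is a fork and Y is not conditioned on; R is a chain and R is not conditioned on — no node blocks this path, so it is active.
Path 4: C → G ← Y → A ← U → K
  G is a collider and G is conditioned on, which opens it; Y is a fork and Y is not conditioned on; A is a collider and its descendant G is conditioned on, which opens it; U is a fork and U is not conditioned on — no node blocks this path, so it is active.
Path 5: C → G ← A ← Y → R → K
  G is a collider and G is conditioned on, which opens it; A is a chain and A is not conditioned on; Y is a fork and Y is not conditioned on; R is a chain and R is not conditioned on — no node blocks this path, so it is active.
Path 6: C → G ← A ← U → K
  G is a collider and G is conditioned on, which opens it; A is a chain and A is not conditioned on; U is a fork and U is not conditioned on — no node blocks this path, so it is active.
At least one path is unblocked, so d-separation fails.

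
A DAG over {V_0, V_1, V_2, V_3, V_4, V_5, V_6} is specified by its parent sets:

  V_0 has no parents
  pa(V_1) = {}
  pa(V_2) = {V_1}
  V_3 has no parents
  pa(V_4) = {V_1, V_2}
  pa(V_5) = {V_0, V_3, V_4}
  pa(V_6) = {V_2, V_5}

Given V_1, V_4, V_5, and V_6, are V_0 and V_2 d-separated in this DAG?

Yes

3 paths connect V_0 and V_2; each must be blocked for d-separation to hold:
  1. V_0 → V_5 → V_6 ← V_2 — V_5:chain[blocks]; V_6:collider[open] ⇒ blocked
  2. V_0 → V_5 ← V_4 ← V_1 → V_2 — V_5:collider[open]; V_4:chain[blocks]; V_1:fork[blocks] ⇒ blocked
  3. V_0 → V_5 ← V_4 ← V_2 — V_5:collider[open]; V_4:chain[blocks] ⇒ blocked
Every path is blocked, so V_0 and V_2 are d-separated given {V_1, V_4, V_5, V_6}.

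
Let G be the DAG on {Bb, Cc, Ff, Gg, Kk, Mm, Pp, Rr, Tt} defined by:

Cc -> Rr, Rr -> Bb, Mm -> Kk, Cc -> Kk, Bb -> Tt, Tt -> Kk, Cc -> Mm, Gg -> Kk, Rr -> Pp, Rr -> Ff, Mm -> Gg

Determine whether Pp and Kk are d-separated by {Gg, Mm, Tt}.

No

Enumerating the 4 paths from Pp to Kk and testing each for blocking by {Gg, Mm, Tt}:
Path 1: Pp ← Rr → Bb → Tt → Kk
  Tt is a chain here and Tt is conditioned on, so the path is blocked at Tt.
Path 2: Pp ← Rr ← Cc → Kk
  Rr is a chain and Rr is not conditioned on; Cc is a fork and Cc is not conditioned on — no node blocks this path, so it is active.
Path 3: Pp ← Rr ← Cc → Mm → Kk
  Mm is a chain here and Mm is conditioned on, so the path is blocked at Mm.
Path 4: Pp ← Rr ← Cc → Mm → Gg → Kk
  Mm is a chain here and Mm is conditioned on, so the path is blocked at Mm.
At least one path is unblocked, so d-separation fails.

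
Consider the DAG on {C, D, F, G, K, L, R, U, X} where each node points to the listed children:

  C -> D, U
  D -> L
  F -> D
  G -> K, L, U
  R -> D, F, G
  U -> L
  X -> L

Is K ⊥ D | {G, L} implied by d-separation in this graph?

6 paths connect K and D; each must be blocked for d-separation to hold:
Path 1: K ← G ← R → D
  G is a chain here and G is conditioned on, so the path is blocked at G.
Path 2: K ← G ← R → F → D
  G is a chain here and G is conditioned on, so the path is blocked at G.
Path 3: K ← G → L ← U ← C → D
  G is a fork here and G is conditioned on, so the path is blocked at G.
Path 4: K ← G → L ← D
  G is a fork here and G is conditioned on, so the path is blocked at G.
Path 5: K ← G → U → L ← D
  G is a fork here and G is conditioned on, so the path is blocked at G.
Path 6: K ← G → U ← C → D
  G is a fork here and G is conditioned on, so the path is blocked at G.
All paths are blocked; K ⊥ D | {G, L} holds.

Yes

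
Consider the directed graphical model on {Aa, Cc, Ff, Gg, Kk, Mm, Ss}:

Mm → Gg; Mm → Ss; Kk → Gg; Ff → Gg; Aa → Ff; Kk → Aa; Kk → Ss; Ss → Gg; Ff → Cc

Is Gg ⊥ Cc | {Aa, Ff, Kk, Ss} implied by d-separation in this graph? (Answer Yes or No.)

There are 4 undirected paths between Gg and Cc; checking each against the conditioning set {Aa, Ff, Kk, Ss}:
Path 1: Gg ← Ff → Cc
  Ff is a fork here and Ff is conditioned on, so the path is blocked at Ff.
Path 2: Gg ← Ss ← Kk → Aa → Ff → Cc
  Ss is a chain here and Ss is conditioned on, so the path is blocked at Ss.
Path 3: Gg ← Kk → Aa → Ff → Cc
  Kk is a fork here and Kk is conditioned on, so the path is blocked at Kk.
Path 4: Gg ← Mm → Ss ← Kk → Aa → Ff → Cc
  Kk is a fork here and Kk is conditioned on, so the path is blocked at Kk.
Since every path is blocked, d-separation holds.

Yes — Gg and Cc are d-separated given {Aa, Ff, Kk, Ss}.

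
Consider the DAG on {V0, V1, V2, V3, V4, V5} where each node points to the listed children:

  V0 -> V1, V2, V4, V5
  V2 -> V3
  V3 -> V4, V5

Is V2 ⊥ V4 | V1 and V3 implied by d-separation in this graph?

4 paths connect V2 and V4; each must be blocked for d-separation to hold:
Path 1: V2 → V3 → V4
  V3 is a chain here and V3 is conditioned on, so the path is blocked at V3.
Path 2: V2 → V3 → V5 ← V0 → V4
  V3 is a chain here and V3 is conditioned on, so the path is blocked at V3.
Path 3: V2 ← V0 → V4
  V0 is a fork and V0 is not conditioned on — no node blocks this path, so it is active.
Path 4: V2 ← V0 → V5 ← V3 → V4
  V5 is a collider here and neither V5 nor any of its descendants is conditioned on, so the collider stays closed — the path is blocked at V5.
Since the path V2 ← V0 → V4 is active, V2 and V4 are not d-separated given {V1, V3}.

No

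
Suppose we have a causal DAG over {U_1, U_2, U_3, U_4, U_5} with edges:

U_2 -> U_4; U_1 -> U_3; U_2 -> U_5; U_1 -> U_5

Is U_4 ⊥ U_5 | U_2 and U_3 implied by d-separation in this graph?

There is one path between U_4 and U_5:
  1. U_4 ← U_2 → U_5 — U_2:fork[blocks] ⇒ blocked
Every path is blocked, so U_4 and U_5 are d-separated given {U_2, U_3}.

Yes — U_4 and U_5 are d-separated given {U_2, U_3}.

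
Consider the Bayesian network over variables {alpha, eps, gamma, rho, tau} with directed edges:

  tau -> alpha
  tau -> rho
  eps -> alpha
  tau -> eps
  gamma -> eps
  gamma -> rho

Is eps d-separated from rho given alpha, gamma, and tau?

Yes

3 paths connect eps and rho; each must be blocked for d-separation to hold:
  1. eps ← tau → rho — tau:fork[blocks] ⇒ blocked
  2. eps ← gamma → rho — gamma:fork[blocks] ⇒ blocked
  3. eps → alpha ← tau → rho — alpha:collider[open]; tau:fork[blocks] ⇒ blocked
Every path is blocked, so eps and rho are d-separated given {alpha, gamma, tau}.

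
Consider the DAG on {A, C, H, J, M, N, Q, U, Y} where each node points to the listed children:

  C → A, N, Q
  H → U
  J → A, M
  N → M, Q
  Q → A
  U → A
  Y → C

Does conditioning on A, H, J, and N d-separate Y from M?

Enumerating the 6 paths from Y to M and testing each for blocking by {A, H, J, N}:
  1. Y → C → Q ← N → M — C:chain[open]; Q:collider[open]; N:fork[blocks] ⇒ blocked
  2. Y → C → Q → A ← J → M — C:chain[open]; Q:chain[open]; A:collider[open]; J:fork[blocks] ⇒ blocked
  3. Y → C → N → M — C:chain[open]; N:chain[blocks] ⇒ blocked
  4. Y → C → N → Q → A ← J → M — C:chain[open]; N:chain[blocks]; Q:chain[open]; A:collider[open]; J:fork[blocks] ⇒ blocked
  5. Y → C → A ← J → M — C:chain[open]; A:collider[open]; J:fork[blocks] ⇒ blocked
  6. Y → C → A ← Q ← N → M — C:chain[open]; A:collider[open]; Q:chain[open]; N:fork[blocks] ⇒ blocked
Since every path is blocked, d-separation holds.

Yes — Y and M are d-separated given {A, H, J, N}.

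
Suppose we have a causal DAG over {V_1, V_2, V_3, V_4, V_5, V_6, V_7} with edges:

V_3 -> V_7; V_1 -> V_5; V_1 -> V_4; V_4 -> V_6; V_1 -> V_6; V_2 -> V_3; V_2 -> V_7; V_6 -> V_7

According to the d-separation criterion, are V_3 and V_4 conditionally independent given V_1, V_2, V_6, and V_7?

4 paths connect V_3 and V_4; each must be blocked for d-separation to hold:
Path 1: V_3 ← V_2 → V_7 ← V_6 ← V_1 → V_4
  V_2 is a fork here and V_2 is conditioned on, so the path is blocked at V_2.
Path 2: V_3 ← V_2 → V_7 ← V_6 ← V_4
  V_2 is a fork here and V_2 is conditioned on, so the path is blocked at V_2.
Path 3: V_3 → V_7 ← V_6 ← V_1 → V_4
  V_6 is a chain here and V_6 is conditioned on, so the path is blocked at V_6.
Path 4: V_3 → V_7 ← V_6 ← V_4
  V_6 is a chain here and V_6 is conditioned on, so the path is blocked at V_6.
Since every path is blocked, d-separation holds.

Yes — V_3 and V_4 are d-separated given {V_1, V_2, V_6, V_7}.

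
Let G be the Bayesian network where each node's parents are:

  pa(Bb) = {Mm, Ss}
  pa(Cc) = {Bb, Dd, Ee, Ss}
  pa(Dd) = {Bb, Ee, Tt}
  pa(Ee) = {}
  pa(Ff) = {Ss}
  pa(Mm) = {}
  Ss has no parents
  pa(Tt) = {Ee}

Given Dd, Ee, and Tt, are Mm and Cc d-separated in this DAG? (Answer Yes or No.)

Enumerating the 5 paths from Mm to Cc and testing each for blocking by {Dd, Ee, Tt}:
  1. Mm → Bb → Dd ← Tt ← Ee → Cc — Bb:chain[open]; Dd:collider[open]; Tt:chain[blocks]; Ee:fork[blocks] ⇒ blocked
  2. Mm → Bb → Dd ← Ee → Cc — Bb:chain[open]; Dd:collider[open]; Ee:fork[blocks] ⇒ blocked
  3. Mm → Bb → Dd → Cc — Bb:chain[open]; Dd:chain[blocks] ⇒ blocked
  4. Mm → Bb ← Ss → Cc — Bb:collider[open]; Ss:fork[open] ⇒ active
  5. Mm → Bb → Cc — Bb:chain[open] ⇒ active
Since the path Mm → Bb ← Ss → Cc is active, Mm and Cc are not d-separated given {Dd, Ee, Tt}.

No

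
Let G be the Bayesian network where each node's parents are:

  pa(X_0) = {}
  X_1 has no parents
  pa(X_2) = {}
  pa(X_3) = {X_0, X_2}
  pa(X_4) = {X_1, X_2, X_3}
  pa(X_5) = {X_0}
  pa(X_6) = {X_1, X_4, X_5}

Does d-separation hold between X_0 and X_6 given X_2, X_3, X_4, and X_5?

Enumerating the 5 paths from X_0 to X_6 and testing each for blocking by {X_2, X_3, X_4, X_5}:
Path 1: X_0 → X_5 → X_6
  X_5 is a chain here and X_5 is conditioned on, so the path is blocked at X_5.
Path 2: X_0 → X_3 ← X_2 → X_4 ← X_1 → X_6
  X_2 is a fork here and X_2 is conditioned on, so the path is blocked at X_2.
Path 3: X_0 → X_3 ← X_2 → X_4 → X_6
  X_2 is a fork here and X_2 is conditioned on, so the path is blocked at X_2.
Path 4: X_0 → X_3 → X_4 ← X_1 → X_6
  X_3 is a chain here and X_3 is conditioned on, so the path is blocked at X_3.
Path 5: X_0 → X_3 → X_4 → X_6
  X_3 is a chain here and X_3 is conditioned on, so the path is blocked at X_3.
Since every path is blocked, d-separation holds.

Yes — X_0 and X_6 are d-separated given {X_2, X_3, X_4, X_5}.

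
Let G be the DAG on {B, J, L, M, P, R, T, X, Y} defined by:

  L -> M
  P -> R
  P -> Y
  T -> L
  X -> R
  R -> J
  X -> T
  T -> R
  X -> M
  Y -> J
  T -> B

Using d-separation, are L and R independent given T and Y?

4 paths connect L and R; each must be blocked for d-separation to hold:
  1. L ← T → R — T:fork[blocks] ⇒ blocked
  2. L ← T ← X → R — T:chain[blocks]; X:fork[open] ⇒ blocked
  3. L → M ← X → R — M:collider[blocks]; X:fork[open] ⇒ blocked
  4. L → M ← X → T → R — M:collider[blocks]; X:fork[open]; T:chain[blocks] ⇒ blocked
Every path is blocked, so L and R are d-separated given {T, Y}.

Yes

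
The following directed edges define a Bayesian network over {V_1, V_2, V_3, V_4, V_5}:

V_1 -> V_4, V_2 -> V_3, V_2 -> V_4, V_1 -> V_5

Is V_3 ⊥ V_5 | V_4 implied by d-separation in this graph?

Only one path connects V_3 and V_5:
Path 1: V_3 ← V_2 → V_4 ← V_1 → V_5
  V_2 is a fork and V_2 is not conditioned on; V_4 is a collider and V_4 is conditioned on, which opens it; V_1 is a fork and V_1 is not conditioned on — no node blocks this path, so it is active.
At least one path is unblocked, so d-separation fails.

No — V_3 and V_5 are not d-separated given {V_4}.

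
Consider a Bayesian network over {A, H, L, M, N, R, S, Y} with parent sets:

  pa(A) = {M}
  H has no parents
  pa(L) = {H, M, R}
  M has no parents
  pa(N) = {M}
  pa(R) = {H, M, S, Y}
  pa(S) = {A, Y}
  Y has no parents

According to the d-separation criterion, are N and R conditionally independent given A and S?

Enumerating the 5 paths from N to R and testing each for blocking by {A, S}:
Path 1: N ← M → R
  M is a fork and M is not conditioned on — no node blocks this path, so it is active.
Path 2: N ← M → L ← R
  L is a collider here and neither L nor any of its descendants is conditioned on, so the collider stays closed — the path is blocked at L.
Path 3: N ← M → L ← H → R
  L is a collider here and neither L nor any of its descendants is conditioned on, so the collider stays closed — the path is blocked at L.
Path 4: N ← M → A → S ← Y → R
  A is a chain here and A is conditioned on, so the path is blocked at A.
Path 5: N ← M → A → S → R
  A is a chain here and A is conditioned on, so the path is blocked at A.
At least one path is unblocked, so d-separation fails.

No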